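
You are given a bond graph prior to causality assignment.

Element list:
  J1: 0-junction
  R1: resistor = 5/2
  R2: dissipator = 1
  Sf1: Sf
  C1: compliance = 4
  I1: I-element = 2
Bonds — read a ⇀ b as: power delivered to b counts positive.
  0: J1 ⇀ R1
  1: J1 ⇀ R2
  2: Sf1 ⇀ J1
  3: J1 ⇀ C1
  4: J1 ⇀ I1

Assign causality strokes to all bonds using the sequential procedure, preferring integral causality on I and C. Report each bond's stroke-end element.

b0 |R1
b1 |R2
b2 |Sf1
b3 |J1
b4 |I1

b2 stroke→Sf1  (Sf1 fixes flow; stroke at Sf1)
b3 stroke→J1  (C1: C, integral causality)
b0 stroke→R1  (common-e at J1 fixed by 3)
b1 stroke→R2  (common-e at J1 fixed by 3)
b4 stroke→I1  (J1: bond 3 brought effort, rest push out)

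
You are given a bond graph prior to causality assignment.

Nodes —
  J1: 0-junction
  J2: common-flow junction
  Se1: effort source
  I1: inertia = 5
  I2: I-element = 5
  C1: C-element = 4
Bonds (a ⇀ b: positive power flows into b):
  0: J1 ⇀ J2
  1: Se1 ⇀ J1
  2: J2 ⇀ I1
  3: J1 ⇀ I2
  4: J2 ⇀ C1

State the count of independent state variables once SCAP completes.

3  (C1, I1, I2 all integral)

β1 |J1  (source Se1 imposes e)
β0 |J2  (0-jn J1 has e-setter on 1)
β3 |I2  (0-jn J1 has e-setter on 1)
β2 |I1  (I1 outputs flow p/I1)
β4 |J2  (common-f at J2 fixed by 2)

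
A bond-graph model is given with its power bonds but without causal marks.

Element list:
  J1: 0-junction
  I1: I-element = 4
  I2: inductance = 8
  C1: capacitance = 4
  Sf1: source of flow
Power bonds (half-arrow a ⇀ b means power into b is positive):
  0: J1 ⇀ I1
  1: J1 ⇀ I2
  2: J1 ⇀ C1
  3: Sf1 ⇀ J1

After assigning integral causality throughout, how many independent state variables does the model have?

β3 →Sf1  (Sf1 (Sf) sets flow on bond)
β0 →I1  (I1 integral (f out))
β1 →I2  (I2: I, integral causality)
β2 →J1  (closing 0-jn rule on J1)

3  (C1, I1, I2 all integral)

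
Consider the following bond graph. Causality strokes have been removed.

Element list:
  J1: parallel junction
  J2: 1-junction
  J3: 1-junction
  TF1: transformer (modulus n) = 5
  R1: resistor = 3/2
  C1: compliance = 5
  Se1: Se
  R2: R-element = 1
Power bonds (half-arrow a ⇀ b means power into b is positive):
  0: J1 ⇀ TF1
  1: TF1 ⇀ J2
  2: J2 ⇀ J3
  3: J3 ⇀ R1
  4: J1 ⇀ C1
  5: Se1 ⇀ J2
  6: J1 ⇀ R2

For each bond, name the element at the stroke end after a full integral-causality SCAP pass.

#0 stroke→TF1
#1 stroke→J2
#2 stroke→J3
#3 stroke→R1
#4 stroke→J1
#5 stroke→J2
#6 stroke→R2

b5 |J2  (Se1 (Se) sets effort on bond)
b4 |J1  (C1 integral (e out))
b0 |TF1  (J1: bond 4 brought effort, rest push out)
b6 |R2  (J1: bond 4 brought effort, rest push out)
b1 |J2  (TF1: transformer flips bond 0)
b2 |J3  (closing 1-jn rule on J2)
b3 |R1  (only one flow-in slot at J3)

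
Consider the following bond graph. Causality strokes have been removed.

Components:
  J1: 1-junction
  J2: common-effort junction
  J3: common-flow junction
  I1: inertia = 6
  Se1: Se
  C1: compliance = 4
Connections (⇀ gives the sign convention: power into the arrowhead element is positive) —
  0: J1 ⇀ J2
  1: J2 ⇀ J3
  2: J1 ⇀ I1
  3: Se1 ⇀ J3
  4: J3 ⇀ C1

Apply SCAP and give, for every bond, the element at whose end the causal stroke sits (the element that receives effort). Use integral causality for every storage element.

bond 0 |J1
bond 1 |J2
bond 2 |I1
bond 3 |J3
bond 4 |J3

#3 →J3  (source Se1 imposes e)
#2 →I1  (I1 integral (f out))
#0 →J1  (J1: bond 2 brought flow, rest push out)
#1 →J2  (closing 0-jn rule on J2)
#4 →J3  (1-jn J3 has f-setter on 1)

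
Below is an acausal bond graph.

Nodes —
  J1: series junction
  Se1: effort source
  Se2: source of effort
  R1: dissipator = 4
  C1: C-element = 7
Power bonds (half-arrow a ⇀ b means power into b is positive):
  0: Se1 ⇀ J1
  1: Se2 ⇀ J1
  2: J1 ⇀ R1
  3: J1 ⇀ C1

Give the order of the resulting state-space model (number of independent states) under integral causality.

1  (C1 all integral)

β0 stroke→J1  (Se1 fixes effort; stroke away)
β1 stroke→J1  (Se2: effort source, stroke at far end)
β3 stroke→J1  (prefer integral on C1)
β2 stroke→R1  (only one flow-in slot at J1)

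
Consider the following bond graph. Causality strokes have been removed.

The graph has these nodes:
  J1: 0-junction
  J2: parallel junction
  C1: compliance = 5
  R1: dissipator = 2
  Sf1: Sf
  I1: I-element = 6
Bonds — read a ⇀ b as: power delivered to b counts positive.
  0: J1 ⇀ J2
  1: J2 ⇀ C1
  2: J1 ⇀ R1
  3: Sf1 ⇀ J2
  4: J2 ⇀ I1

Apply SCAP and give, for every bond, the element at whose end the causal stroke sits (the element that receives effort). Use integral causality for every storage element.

bond 0 stroke→J1
bond 1 stroke→J2
bond 2 stroke→R1
bond 3 stroke→Sf1
bond 4 stroke→I1

β3 stroke at Sf1  (Sf1: flow source, stroke at near end)
β1 stroke at J2  (C1 outputs effort q/C1)
β0 stroke at J1  (J2: bond 1 brought effort, rest push out)
β4 stroke at I1  (0-jn J2 has e-setter on 1)
β2 stroke at R1  (J1: bond 0 brought effort, rest push out)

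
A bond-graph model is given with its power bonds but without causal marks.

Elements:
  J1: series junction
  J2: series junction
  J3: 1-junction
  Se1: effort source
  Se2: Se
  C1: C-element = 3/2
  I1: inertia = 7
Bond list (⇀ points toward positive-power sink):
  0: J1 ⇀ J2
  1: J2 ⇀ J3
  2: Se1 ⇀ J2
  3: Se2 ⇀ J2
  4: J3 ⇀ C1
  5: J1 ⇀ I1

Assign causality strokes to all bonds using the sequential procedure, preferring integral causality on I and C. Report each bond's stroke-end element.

β2 |J2  (Se1 fixes effort; stroke away)
β3 |J2  (Se2: effort source, stroke at far end)
β4 |J3  (C1: C, integral causality)
β1 |J2  (J3: last free bond brings flow in)
β0 |J1  (only one flow-in slot at J2)
β5 |I1  (J1 needs exactly one f-in)

bond 0 stroke at J1
bond 1 stroke at J2
bond 2 stroke at J2
bond 3 stroke at J2
bond 4 stroke at J3
bond 5 stroke at I1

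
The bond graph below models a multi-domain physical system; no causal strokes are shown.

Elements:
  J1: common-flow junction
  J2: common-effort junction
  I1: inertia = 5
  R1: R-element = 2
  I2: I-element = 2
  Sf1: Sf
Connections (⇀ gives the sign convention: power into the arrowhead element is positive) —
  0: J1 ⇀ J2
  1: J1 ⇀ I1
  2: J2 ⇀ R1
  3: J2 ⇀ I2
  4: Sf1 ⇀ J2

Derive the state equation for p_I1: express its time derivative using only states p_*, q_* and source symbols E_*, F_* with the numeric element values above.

dp_I1/dt = -2*F_Sf1 - 2*p_I1/5 + p_I2

β4 |Sf1  (Sf1: flow source, stroke at near end)
β1 |I1  (prefer integral on I1)
β0 |J1  (common-f at J1 fixed by 1)
β3 |I2  (I2: I, integral causality)
β2 |J2  (J2 needs exactly one e-in)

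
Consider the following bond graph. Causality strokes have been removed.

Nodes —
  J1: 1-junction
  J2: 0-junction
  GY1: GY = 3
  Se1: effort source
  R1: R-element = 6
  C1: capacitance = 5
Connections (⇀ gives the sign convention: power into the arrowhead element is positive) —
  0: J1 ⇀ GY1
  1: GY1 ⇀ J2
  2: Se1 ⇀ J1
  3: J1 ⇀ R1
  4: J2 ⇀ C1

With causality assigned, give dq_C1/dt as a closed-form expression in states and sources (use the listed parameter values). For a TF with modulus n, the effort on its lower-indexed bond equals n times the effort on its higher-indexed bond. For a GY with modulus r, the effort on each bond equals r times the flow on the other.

dq_C1/dt = E_Se1/3 - 2*q_C1/15

b2 stroke at J1  (Se1 (Se) sets effort on bond)
b4 stroke at J2  (C1 outputs effort q/C1)
b1 stroke at GY1  (common-e at J2 fixed by 4)
b0 stroke at GY1  (GY1: gyrator matches bond 1)
b3 stroke at J1  (1-jn J1 has f-setter on 0)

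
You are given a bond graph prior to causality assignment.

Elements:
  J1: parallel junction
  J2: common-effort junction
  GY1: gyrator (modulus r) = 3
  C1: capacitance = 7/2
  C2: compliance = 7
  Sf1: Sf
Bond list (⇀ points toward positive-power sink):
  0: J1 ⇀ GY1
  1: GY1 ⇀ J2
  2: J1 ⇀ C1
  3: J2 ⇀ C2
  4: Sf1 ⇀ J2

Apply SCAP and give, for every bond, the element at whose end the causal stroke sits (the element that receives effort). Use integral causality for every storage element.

bond 4 stroke at Sf1  (Sf1 fixes flow; stroke at Sf1)
bond 2 stroke at J1  (C1 integral (e out))
bond 0 stroke at GY1  (common-e at J1 fixed by 2)
bond 1 stroke at GY1  (GY1: gyrator matches bond 0)
bond 3 stroke at J2  (closing 0-jn rule on J2)

bond 0 →GY1
bond 1 →GY1
bond 2 →J1
bond 3 →J2
bond 4 →Sf1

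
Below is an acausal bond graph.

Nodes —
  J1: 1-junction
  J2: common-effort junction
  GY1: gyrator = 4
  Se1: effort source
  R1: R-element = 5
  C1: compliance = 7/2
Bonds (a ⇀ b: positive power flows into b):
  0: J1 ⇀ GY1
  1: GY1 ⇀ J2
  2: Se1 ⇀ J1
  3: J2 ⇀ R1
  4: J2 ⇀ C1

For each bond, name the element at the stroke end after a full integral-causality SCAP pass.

bond 0 →GY1
bond 1 →GY1
bond 2 →J1
bond 3 →R1
bond 4 →J2

#2 |J1  (Se1: effort source, stroke at far end)
#0 |GY1  (only one flow-in slot at J1)
#1 |GY1  (GY1: gyrator matches bond 0)
#4 |J2  (C1: C, integral causality)
#3 |R1  (J2: bond 4 brought effort, rest push out)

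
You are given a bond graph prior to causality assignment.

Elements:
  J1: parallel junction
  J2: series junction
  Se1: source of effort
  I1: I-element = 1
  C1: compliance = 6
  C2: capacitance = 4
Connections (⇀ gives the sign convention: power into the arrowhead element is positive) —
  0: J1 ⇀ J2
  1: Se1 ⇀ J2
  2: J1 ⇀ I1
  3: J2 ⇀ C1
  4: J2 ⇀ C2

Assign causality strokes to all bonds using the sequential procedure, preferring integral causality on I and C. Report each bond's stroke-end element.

b1 stroke→J2  (Se1 fixes effort; stroke away)
b2 stroke→I1  (I1: I, integral causality)
b0 stroke→J1  (J1: last free bond brings effort in)
b3 stroke→J2  (1-jn J2 has f-setter on 0)
b4 stroke→J2  (common-f at J2 fixed by 0)

bond 0 stroke→J1
bond 1 stroke→J2
bond 2 stroke→I1
bond 3 stroke→J2
bond 4 stroke→J2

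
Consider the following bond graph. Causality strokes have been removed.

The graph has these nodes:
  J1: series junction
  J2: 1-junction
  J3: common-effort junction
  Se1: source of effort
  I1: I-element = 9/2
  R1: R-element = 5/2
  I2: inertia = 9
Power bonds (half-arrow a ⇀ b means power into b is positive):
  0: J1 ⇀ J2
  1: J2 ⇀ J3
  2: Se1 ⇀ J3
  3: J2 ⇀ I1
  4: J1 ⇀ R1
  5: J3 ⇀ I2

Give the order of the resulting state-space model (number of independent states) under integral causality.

2  (I1, I2 all integral)

β2 stroke→J3  (Se1 (Se) sets effort on bond)
β1 stroke→J2  (0-jn J3 has e-setter on 2)
β5 stroke→I2  (J3 effort already set via bond 2)
β3 stroke→I1  (I1 integral (f out))
β0 stroke→J2  (J2 flow already set via bond 3)
β4 stroke→J1  (common-f at J1 fixed by 0)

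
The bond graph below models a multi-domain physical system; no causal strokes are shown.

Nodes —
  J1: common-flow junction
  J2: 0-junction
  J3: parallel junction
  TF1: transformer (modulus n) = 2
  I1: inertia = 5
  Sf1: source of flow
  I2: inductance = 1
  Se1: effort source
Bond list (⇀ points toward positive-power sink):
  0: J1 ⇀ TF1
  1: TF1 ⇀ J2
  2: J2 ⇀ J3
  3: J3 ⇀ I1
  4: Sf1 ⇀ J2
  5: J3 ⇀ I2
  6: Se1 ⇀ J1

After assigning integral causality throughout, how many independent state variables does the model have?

2  (I1, I2 all integral)

#4 stroke→Sf1  (source Sf1 imposes f)
#6 stroke→J1  (Se1 (Se) sets effort on bond)
#0 stroke→TF1  (closing 1-jn rule on J1)
#1 stroke→J2  (TF1 one-in-one-out from 0)
#2 stroke→J3  (common-e at J2 fixed by 1)
#3 stroke→I1  (J3: bond 2 brought effort, rest push out)
#5 stroke→I2  (common-e at J3 fixed by 2)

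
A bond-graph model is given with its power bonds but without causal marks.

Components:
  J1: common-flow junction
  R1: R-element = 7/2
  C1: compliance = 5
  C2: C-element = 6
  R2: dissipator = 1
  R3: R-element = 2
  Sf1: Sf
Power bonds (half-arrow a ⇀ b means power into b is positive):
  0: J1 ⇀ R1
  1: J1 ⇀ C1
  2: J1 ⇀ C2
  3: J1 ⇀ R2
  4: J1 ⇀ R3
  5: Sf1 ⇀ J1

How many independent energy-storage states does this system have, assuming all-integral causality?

bond 5 →Sf1  (Sf1 fixes flow; stroke at Sf1)
bond 0 →J1  (J1 flow already set via bond 5)
bond 1 →J1  (J1: bond 5 brought flow, rest push out)
bond 2 →J1  (J1: bond 5 brought flow, rest push out)
bond 3 →J1  (J1 flow already set via bond 5)
bond 4 →J1  (J1 flow already set via bond 5)

2  (C1, C2 all integral)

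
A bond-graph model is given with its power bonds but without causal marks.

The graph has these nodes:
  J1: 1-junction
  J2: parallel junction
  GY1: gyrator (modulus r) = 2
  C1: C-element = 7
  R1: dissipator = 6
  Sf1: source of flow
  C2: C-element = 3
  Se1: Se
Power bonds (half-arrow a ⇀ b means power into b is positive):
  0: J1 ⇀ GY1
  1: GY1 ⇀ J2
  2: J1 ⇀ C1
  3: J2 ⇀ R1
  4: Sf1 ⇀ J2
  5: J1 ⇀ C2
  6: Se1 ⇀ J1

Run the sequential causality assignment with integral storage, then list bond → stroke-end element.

#0 →GY1
#1 →GY1
#2 →J1
#3 →J2
#4 →Sf1
#5 →J1
#6 →J1

#4 stroke→Sf1  (Sf1: flow source, stroke at near end)
#6 stroke→J1  (source Se1 imposes e)
#2 stroke→J1  (C1: C, integral causality)
#5 stroke→J1  (prefer integral on C2)
#0 stroke→GY1  (closing 1-jn rule on J1)
#1 stroke→GY1  (GY GY1: same side as bond 0)
#3 stroke→J2  (J2 needs exactly one e-in)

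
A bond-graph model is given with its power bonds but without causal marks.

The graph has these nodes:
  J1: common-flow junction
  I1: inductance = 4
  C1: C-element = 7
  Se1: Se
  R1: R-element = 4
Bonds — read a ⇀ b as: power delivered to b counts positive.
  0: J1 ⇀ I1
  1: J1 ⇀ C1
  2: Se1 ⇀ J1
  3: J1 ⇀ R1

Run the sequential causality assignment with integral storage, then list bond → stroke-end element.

b2 →J1  (source Se1 imposes e)
b0 →I1  (prefer integral on I1)
b1 →J1  (J1 flow already set via bond 0)
b3 →J1  (J1: bond 0 brought flow, rest push out)

bond 0 |I1
bond 1 |J1
bond 2 |J1
bond 3 |J1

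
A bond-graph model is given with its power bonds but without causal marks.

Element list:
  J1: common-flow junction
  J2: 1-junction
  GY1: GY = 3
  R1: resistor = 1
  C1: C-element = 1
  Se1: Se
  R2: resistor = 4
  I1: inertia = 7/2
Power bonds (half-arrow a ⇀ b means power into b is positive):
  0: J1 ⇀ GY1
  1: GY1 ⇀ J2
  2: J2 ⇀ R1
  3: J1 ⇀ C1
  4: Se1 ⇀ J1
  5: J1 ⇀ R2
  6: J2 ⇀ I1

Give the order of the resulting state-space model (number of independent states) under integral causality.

2  (C1, I1 all integral)

#4 stroke→J1  (Se1 fixes effort; stroke away)
#3 stroke→J1  (C1 outputs effort q/C1)
#6 stroke→I1  (I1 outputs flow p/I1)
#1 stroke→J2  (1-jn J2 has f-setter on 6)
#2 stroke→J2  (1-jn J2 has f-setter on 6)
#0 stroke→J1  (GY GY1: same side as bond 1)
#5 stroke→R2  (J1 needs exactly one f-in)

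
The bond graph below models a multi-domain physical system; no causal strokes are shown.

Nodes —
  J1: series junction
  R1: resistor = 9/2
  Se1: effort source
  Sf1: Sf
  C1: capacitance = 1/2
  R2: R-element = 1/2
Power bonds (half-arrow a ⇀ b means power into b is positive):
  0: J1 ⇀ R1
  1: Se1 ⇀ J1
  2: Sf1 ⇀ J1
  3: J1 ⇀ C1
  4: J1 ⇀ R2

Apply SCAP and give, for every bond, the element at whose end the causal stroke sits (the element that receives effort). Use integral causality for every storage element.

β1 stroke at J1  (Se1: effort source, stroke at far end)
β2 stroke at Sf1  (Sf1: flow source, stroke at near end)
β0 stroke at J1  (common-f at J1 fixed by 2)
β3 stroke at J1  (1-jn J1 has f-setter on 2)
β4 stroke at J1  (1-jn J1 has f-setter on 2)

bond 0 stroke→J1
bond 1 stroke→J1
bond 2 stroke→Sf1
bond 3 stroke→J1
bond 4 stroke→J1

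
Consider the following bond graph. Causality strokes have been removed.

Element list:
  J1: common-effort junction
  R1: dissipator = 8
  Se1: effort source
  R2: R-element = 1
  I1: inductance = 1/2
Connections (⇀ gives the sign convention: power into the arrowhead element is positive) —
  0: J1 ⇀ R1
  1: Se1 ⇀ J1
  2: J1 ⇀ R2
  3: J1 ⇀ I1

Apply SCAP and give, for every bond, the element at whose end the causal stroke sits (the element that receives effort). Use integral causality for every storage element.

#0 stroke→R1
#1 stroke→J1
#2 stroke→R2
#3 stroke→I1

b1 →J1  (Se1 (Se) sets effort on bond)
b0 →R1  (0-jn J1 has e-setter on 1)
b2 →R2  (common-e at J1 fixed by 1)
b3 →I1  (0-jn J1 has e-setter on 1)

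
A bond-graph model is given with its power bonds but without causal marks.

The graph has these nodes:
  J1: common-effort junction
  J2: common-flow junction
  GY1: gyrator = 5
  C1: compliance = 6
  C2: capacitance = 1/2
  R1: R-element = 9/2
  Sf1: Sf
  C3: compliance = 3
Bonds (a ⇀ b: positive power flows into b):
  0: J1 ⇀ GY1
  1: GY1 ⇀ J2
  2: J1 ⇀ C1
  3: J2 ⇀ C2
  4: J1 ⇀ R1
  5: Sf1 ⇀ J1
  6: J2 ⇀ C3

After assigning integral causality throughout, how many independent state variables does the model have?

3  (C1, C2, C3 all integral)

b5 stroke at Sf1  (Sf1 fixes flow; stroke at Sf1)
b2 stroke at J1  (prefer integral on C1)
b0 stroke at GY1  (common-e at J1 fixed by 2)
b4 stroke at R1  (J1 effort already set via bond 2)
b1 stroke at GY1  (through GY1, causality inverts; strokes same side of GY1)
b3 stroke at J2  (1-jn J2 has f-setter on 1)
b6 stroke at J2  (common-f at J2 fixed by 1)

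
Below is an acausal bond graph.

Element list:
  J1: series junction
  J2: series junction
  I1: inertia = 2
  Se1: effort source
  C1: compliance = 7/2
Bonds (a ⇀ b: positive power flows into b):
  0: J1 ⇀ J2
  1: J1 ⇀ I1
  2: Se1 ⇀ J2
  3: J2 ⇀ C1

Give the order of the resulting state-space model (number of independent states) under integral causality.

2  (C1, I1 all integral)

#2 →J2  (source Se1 imposes e)
#1 →I1  (I1 outputs flow p/I1)
#0 →J1  (J1 flow already set via bond 1)
#3 →J2  (J2: bond 0 brought flow, rest push out)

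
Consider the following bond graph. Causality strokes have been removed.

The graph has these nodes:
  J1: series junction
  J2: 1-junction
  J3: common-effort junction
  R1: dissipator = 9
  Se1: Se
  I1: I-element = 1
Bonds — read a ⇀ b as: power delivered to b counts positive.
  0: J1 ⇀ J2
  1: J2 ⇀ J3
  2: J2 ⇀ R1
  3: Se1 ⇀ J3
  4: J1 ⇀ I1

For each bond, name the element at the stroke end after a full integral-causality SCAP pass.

#0 stroke→J1
#1 stroke→J2
#2 stroke→J2
#3 stroke→J3
#4 stroke→I1

b3 →J3  (Se1 (Se) sets effort on bond)
b1 →J2  (0-jn J3 has e-setter on 3)
b4 →I1  (I1: I, integral causality)
b0 →J1  (1-jn J1 has f-setter on 4)
b2 →J2  (1-jn J2 has f-setter on 0)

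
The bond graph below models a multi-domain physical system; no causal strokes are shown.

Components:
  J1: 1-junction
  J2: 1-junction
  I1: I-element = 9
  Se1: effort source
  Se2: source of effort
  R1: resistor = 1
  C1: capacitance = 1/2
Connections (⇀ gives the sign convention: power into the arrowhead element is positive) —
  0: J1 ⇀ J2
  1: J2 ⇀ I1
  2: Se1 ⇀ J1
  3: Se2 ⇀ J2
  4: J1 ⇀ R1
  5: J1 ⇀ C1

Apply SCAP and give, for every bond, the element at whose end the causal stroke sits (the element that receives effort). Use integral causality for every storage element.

bond 2 stroke→J1  (Se1 fixes effort; stroke away)
bond 3 stroke→J2  (source Se2 imposes e)
bond 1 stroke→I1  (I1 integral (f out))
bond 0 stroke→J2  (J2 flow already set via bond 1)
bond 4 stroke→J1  (1-jn J1 has f-setter on 0)
bond 5 stroke→J1  (common-f at J1 fixed by 0)

b0 stroke at J2
b1 stroke at I1
b2 stroke at J1
b3 stroke at J2
b4 stroke at J1
b5 stroke at J1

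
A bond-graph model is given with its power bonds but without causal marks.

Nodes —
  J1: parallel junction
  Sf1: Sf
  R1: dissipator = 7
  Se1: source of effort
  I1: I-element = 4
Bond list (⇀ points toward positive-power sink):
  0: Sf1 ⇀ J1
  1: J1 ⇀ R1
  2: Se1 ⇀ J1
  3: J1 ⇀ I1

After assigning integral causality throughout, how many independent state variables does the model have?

1  (I1 all integral)

β0 stroke→Sf1  (Sf1 (Sf) sets flow on bond)
β2 stroke→J1  (Se1: effort source, stroke at far end)
β1 stroke→R1  (J1 effort already set via bond 2)
β3 stroke→I1  (J1 effort already set via bond 2)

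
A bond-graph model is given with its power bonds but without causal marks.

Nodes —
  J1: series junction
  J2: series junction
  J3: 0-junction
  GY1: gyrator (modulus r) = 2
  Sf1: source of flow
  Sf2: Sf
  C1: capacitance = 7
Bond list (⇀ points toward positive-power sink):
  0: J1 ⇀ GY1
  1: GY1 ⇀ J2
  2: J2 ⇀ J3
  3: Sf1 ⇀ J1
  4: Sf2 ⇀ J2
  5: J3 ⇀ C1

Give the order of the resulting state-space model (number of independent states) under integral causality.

b3 →Sf1  (source Sf1 imposes f)
b4 →Sf2  (Sf2 (Sf) sets flow on bond)
b0 →J1  (J1 flow already set via bond 3)
b1 →J2  (1-jn J2 has f-setter on 4)
b2 →J2  (common-f at J2 fixed by 4)
b5 →J3  (J3: last free bond brings effort in)

1  (C1 all integral)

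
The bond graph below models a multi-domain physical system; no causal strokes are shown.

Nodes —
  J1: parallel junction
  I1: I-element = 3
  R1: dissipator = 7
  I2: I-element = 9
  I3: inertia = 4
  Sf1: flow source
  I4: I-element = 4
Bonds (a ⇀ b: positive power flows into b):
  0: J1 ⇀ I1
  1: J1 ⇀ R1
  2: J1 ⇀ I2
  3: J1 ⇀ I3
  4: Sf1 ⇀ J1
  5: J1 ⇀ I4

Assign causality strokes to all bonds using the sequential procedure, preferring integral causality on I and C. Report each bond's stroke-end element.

β0 →I1
β1 →J1
β2 →I2
β3 →I3
β4 →Sf1
β5 →I4

bond 4 stroke at Sf1  (source Sf1 imposes f)
bond 0 stroke at I1  (I1: I, integral causality)
bond 2 stroke at I2  (I2: I, integral causality)
bond 3 stroke at I3  (I3 outputs flow p/I3)
bond 5 stroke at I4  (I4: I, integral causality)
bond 1 stroke at J1  (J1: last free bond brings effort in)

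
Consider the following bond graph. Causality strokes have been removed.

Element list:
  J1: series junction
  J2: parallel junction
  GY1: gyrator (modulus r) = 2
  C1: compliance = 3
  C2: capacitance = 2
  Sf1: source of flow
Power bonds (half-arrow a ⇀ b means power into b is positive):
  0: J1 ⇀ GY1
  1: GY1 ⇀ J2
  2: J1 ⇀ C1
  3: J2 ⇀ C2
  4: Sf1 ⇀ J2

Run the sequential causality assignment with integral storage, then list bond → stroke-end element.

β4 stroke→Sf1  (Sf1 fixes flow; stroke at Sf1)
β2 stroke→J1  (C1 outputs effort q/C1)
β0 stroke→GY1  (closing 1-jn rule on J1)
β1 stroke→GY1  (through GY1, causality inverts; strokes same side of GY1)
β3 stroke→J2  (J2: last free bond brings effort in)

β0 stroke at GY1
β1 stroke at GY1
β2 stroke at J1
β3 stroke at J2
β4 stroke at Sf1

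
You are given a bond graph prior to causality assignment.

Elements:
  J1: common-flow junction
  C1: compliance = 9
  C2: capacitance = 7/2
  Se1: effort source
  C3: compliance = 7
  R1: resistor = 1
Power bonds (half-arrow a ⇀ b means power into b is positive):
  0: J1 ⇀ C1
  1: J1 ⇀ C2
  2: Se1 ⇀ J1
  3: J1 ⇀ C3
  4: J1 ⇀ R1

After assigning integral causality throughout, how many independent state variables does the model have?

3  (C1, C2, C3 all integral)

#2 →J1  (source Se1 imposes e)
#0 →J1  (C1 integral (e out))
#1 →J1  (prefer integral on C2)
#3 →J1  (C3: C, integral causality)
#4 →R1  (J1: last free bond brings flow in)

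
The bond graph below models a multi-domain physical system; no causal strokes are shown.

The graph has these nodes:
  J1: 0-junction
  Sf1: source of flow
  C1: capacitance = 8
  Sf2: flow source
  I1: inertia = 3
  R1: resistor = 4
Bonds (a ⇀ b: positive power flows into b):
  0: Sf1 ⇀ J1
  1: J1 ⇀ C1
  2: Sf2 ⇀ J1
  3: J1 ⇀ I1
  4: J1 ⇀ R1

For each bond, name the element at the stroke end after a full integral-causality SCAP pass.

bond 0 |Sf1  (Sf1 fixes flow; stroke at Sf1)
bond 2 |Sf2  (Sf2: flow source, stroke at near end)
bond 1 |J1  (C1 integral (e out))
bond 3 |I1  (J1 effort already set via bond 1)
bond 4 |R1  (J1 effort already set via bond 1)

b0 stroke→Sf1
b1 stroke→J1
b2 stroke→Sf2
b3 stroke→I1
b4 stroke→R1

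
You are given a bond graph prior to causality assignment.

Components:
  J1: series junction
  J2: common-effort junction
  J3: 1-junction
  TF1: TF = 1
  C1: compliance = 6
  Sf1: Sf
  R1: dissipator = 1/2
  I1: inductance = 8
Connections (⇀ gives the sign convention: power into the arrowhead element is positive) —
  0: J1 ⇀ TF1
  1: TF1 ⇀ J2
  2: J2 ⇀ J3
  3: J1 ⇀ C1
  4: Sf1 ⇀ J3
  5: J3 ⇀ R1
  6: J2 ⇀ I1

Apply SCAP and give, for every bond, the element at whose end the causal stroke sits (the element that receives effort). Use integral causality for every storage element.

#4 stroke→Sf1  (Sf1 fixes flow; stroke at Sf1)
#2 stroke→J3  (J3: bond 4 brought flow, rest push out)
#5 stroke→J3  (J3 flow already set via bond 4)
#3 stroke→J1  (C1 integral (e out))
#0 stroke→TF1  (J1: last free bond brings flow in)
#1 stroke→J2  (TF1: transformer flips bond 0)
#6 stroke→I1  (0-jn J2 has e-setter on 1)

β0 stroke→TF1
β1 stroke→J2
β2 stroke→J3
β3 stroke→J1
β4 stroke→Sf1
β5 stroke→J3
β6 stroke→I1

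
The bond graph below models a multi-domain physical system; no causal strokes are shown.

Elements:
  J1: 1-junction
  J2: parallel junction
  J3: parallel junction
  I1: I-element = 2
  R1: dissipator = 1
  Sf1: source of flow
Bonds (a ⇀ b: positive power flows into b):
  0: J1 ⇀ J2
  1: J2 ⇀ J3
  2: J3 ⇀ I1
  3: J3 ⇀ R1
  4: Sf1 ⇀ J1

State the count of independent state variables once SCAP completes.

β4 →Sf1  (Sf1 (Sf) sets flow on bond)
β0 →J1  (1-jn J1 has f-setter on 4)
β1 →J2  (only one effort-in slot at J2)
β2 →I1  (I1 outputs flow p/I1)
β3 →J3  (only one effort-in slot at J3)

1  (I1 all integral)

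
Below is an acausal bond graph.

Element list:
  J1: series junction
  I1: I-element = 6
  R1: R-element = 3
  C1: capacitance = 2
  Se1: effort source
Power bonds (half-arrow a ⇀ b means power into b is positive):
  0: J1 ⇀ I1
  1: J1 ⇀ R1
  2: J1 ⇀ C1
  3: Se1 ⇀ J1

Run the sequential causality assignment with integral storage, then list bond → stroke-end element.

β0 stroke→I1
β1 stroke→J1
β2 stroke→J1
β3 stroke→J1

#3 stroke at J1  (Se1: effort source, stroke at far end)
#0 stroke at I1  (prefer integral on I1)
#1 stroke at J1  (1-jn J1 has f-setter on 0)
#2 stroke at J1  (J1 flow already set via bond 0)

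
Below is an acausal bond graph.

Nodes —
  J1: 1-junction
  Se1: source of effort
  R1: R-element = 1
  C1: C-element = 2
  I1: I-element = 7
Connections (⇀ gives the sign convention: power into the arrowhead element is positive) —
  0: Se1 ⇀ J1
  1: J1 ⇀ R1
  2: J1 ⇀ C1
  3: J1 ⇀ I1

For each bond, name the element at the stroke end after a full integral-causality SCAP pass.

bond 0 stroke→J1  (Se1: effort source, stroke at far end)
bond 2 stroke→J1  (prefer integral on C1)
bond 3 stroke→I1  (I1: I, integral causality)
bond 1 stroke→J1  (common-f at J1 fixed by 3)

β0 →J1
β1 →J1
β2 →J1
β3 →I1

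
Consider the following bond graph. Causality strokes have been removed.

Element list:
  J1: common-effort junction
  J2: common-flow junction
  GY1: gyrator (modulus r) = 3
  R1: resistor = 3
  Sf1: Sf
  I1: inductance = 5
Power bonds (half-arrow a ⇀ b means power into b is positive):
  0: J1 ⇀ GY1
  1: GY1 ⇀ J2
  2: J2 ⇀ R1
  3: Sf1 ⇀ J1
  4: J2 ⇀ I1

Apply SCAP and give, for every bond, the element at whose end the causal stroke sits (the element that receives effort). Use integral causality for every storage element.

b0 →J1
b1 →J2
b2 →J2
b3 →Sf1
b4 →I1

bond 3 →Sf1  (Sf1: flow source, stroke at near end)
bond 0 →J1  (J1: last free bond brings effort in)
bond 1 →J2  (GY GY1: same side as bond 0)
bond 4 →I1  (prefer integral on I1)
bond 2 →J2  (J2: bond 4 brought flow, rest push out)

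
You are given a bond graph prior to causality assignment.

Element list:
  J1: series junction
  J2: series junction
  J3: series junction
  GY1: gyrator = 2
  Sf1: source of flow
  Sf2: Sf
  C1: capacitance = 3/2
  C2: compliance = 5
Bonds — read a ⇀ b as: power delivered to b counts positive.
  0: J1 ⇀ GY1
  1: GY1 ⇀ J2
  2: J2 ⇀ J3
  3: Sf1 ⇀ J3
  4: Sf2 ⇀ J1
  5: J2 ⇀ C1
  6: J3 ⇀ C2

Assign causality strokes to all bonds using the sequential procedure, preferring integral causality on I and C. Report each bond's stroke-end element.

bond 3 stroke at Sf1  (Sf1 fixes flow; stroke at Sf1)
bond 4 stroke at Sf2  (source Sf2 imposes f)
bond 0 stroke at J1  (J1 flow already set via bond 4)
bond 2 stroke at J3  (common-f at J3 fixed by 3)
bond 6 stroke at J3  (J3: bond 3 brought flow, rest push out)
bond 1 stroke at J2  (GY GY1: same side as bond 0)
bond 5 stroke at J2  (1-jn J2 has f-setter on 2)

b0 stroke at J1
b1 stroke at J2
b2 stroke at J3
b3 stroke at Sf1
b4 stroke at Sf2
b5 stroke at J2
b6 stroke at J3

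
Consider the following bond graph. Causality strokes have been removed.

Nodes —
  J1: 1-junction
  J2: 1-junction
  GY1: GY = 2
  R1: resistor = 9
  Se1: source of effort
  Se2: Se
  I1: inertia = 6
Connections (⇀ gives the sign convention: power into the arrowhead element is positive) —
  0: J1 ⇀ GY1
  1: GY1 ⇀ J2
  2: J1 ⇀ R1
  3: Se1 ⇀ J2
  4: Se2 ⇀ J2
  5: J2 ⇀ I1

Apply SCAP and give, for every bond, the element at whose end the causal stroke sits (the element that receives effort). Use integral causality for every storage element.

bond 3 stroke at J2  (Se1 (Se) sets effort on bond)
bond 4 stroke at J2  (source Se2 imposes e)
bond 5 stroke at I1  (prefer integral on I1)
bond 1 stroke at J2  (J2: bond 5 brought flow, rest push out)
bond 0 stroke at J1  (GY1 both-in/both-out from 1)
bond 2 stroke at R1  (J1: last free bond brings flow in)

β0 stroke→J1
β1 stroke→J2
β2 stroke→R1
β3 stroke→J2
β4 stroke→J2
β5 stroke→I1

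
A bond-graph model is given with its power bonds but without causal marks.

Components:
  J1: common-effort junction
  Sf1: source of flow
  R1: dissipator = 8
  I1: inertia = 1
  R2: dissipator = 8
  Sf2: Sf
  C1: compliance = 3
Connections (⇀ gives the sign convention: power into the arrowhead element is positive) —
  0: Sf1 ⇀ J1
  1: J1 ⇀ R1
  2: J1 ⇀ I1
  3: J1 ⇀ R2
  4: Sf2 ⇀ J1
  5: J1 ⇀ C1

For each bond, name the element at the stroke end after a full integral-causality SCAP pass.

β0 stroke at Sf1
β1 stroke at R1
β2 stroke at I1
β3 stroke at R2
β4 stroke at Sf2
β5 stroke at J1

b0 stroke→Sf1  (Sf1: flow source, stroke at near end)
b4 stroke→Sf2  (Sf2 (Sf) sets flow on bond)
b2 stroke→I1  (I1: I, integral causality)
b5 stroke→J1  (C1 integral (e out))
b1 stroke→R1  (0-jn J1 has e-setter on 5)
b3 stroke→R2  (0-jn J1 has e-setter on 5)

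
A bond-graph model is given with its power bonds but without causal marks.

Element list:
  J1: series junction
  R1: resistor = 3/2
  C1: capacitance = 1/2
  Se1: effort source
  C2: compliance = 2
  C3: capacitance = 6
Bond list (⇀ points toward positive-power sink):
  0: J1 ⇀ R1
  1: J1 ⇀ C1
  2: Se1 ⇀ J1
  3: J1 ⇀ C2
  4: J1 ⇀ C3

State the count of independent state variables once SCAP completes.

3  (C1, C2, C3 all integral)

#2 →J1  (source Se1 imposes e)
#1 →J1  (C1: C, integral causality)
#3 →J1  (C2 integral (e out))
#4 →J1  (C3 integral (e out))
#0 →R1  (only one flow-in slot at J1)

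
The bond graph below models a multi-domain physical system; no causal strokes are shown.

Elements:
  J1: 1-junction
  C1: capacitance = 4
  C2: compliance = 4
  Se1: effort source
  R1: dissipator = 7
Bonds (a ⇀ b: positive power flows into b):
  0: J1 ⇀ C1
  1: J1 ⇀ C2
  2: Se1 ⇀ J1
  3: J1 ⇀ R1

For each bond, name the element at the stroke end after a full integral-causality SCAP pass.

b2 |J1  (Se1 (Se) sets effort on bond)
b0 |J1  (C1 integral (e out))
b1 |J1  (C2: C, integral causality)
b3 |R1  (J1: last free bond brings flow in)

β0 |J1
β1 |J1
β2 |J1
β3 |R1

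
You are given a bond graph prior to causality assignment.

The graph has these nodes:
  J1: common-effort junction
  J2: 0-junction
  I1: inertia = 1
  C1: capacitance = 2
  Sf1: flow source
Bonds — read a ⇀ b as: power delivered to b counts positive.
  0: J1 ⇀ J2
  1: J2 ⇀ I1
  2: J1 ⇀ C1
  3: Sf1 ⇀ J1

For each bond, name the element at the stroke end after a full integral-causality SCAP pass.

bond 3 stroke at Sf1  (Sf1 (Sf) sets flow on bond)
bond 1 stroke at I1  (prefer integral on I1)
bond 0 stroke at J2  (J2 needs exactly one e-in)
bond 2 stroke at J1  (only one effort-in slot at J1)

b0 stroke→J2
b1 stroke→I1
b2 stroke→J1
b3 stroke→Sf1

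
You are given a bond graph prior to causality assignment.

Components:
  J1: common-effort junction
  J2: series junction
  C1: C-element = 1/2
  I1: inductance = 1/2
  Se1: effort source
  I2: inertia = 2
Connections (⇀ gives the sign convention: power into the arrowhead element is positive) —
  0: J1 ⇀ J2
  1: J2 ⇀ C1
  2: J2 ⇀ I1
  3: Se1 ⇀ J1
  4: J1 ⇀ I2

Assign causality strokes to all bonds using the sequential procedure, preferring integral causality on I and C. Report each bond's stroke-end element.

b3 →J1  (Se1: effort source, stroke at far end)
b0 →J2  (J1 effort already set via bond 3)
b4 →I2  (common-e at J1 fixed by 3)
b1 →J2  (prefer integral on C1)
b2 →I1  (closing 1-jn rule on J2)

bond 0 stroke at J2
bond 1 stroke at J2
bond 2 stroke at I1
bond 3 stroke at J1
bond 4 stroke at I2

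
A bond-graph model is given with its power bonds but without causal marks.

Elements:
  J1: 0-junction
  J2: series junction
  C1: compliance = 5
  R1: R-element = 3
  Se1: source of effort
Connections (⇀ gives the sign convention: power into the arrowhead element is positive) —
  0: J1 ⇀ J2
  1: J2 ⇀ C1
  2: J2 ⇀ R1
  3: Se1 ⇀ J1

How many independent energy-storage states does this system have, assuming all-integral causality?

1  (C1 all integral)

bond 3 stroke→J1  (Se1 fixes effort; stroke away)
bond 0 stroke→J2  (common-e at J1 fixed by 3)
bond 1 stroke→J2  (C1: C, integral causality)
bond 2 stroke→R1  (closing 1-jn rule on J2)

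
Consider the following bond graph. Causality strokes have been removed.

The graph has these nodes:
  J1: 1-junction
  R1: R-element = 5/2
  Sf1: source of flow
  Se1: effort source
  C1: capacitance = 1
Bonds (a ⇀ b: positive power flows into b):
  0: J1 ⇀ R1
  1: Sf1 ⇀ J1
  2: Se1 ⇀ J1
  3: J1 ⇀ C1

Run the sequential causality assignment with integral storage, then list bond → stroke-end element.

#0 |J1
#1 |Sf1
#2 |J1
#3 |J1

b1 →Sf1  (source Sf1 imposes f)
b2 →J1  (Se1 (Se) sets effort on bond)
b0 →J1  (J1 flow already set via bond 1)
b3 →J1  (J1 flow already set via bond 1)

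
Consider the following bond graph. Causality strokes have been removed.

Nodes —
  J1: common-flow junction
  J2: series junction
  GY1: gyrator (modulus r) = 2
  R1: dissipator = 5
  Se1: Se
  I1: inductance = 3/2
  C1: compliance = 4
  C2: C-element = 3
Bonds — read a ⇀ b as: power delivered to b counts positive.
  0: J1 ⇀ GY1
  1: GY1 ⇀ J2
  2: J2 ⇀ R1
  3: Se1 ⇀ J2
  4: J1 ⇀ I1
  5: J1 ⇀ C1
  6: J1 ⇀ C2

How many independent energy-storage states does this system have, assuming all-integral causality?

bond 3 stroke→J2  (Se1 fixes effort; stroke away)
bond 4 stroke→I1  (I1 integral (f out))
bond 0 stroke→J1  (J1 flow already set via bond 4)
bond 5 stroke→J1  (J1: bond 4 brought flow, rest push out)
bond 6 stroke→J1  (J1 flow already set via bond 4)
bond 1 stroke→J2  (GY GY1: same side as bond 0)
bond 2 stroke→R1  (closing 1-jn rule on J2)

3  (C1, C2, I1 all integral)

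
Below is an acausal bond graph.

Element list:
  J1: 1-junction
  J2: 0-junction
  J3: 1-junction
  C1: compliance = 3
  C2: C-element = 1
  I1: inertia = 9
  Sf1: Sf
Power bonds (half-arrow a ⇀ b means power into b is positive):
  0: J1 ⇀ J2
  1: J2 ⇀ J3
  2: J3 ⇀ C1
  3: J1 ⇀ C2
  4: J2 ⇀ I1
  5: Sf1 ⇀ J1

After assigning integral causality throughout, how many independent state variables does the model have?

3  (C1, C2, I1 all integral)

b5 stroke→Sf1  (Sf1 fixes flow; stroke at Sf1)
b0 stroke→J1  (J1: bond 5 brought flow, rest push out)
b3 stroke→J1  (J1 flow already set via bond 5)
b2 stroke→J3  (prefer integral on C1)
b1 stroke→J2  (J3 needs exactly one f-in)
b4 stroke→I1  (0-jn J2 has e-setter on 1)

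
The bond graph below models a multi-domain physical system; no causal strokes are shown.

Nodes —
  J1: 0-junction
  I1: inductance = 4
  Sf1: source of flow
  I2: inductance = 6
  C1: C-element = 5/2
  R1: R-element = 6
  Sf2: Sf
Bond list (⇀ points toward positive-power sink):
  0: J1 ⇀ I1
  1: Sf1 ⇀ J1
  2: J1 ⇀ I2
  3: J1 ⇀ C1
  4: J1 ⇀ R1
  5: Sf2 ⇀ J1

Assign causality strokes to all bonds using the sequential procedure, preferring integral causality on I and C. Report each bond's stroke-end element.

β0 |I1
β1 |Sf1
β2 |I2
β3 |J1
β4 |R1
β5 |Sf2

β1 |Sf1  (Sf1 fixes flow; stroke at Sf1)
β5 |Sf2  (Sf2: flow source, stroke at near end)
β0 |I1  (prefer integral on I1)
β2 |I2  (I2 outputs flow p/I2)
β3 |J1  (C1: C, integral causality)
β4 |R1  (0-jn J1 has e-setter on 3)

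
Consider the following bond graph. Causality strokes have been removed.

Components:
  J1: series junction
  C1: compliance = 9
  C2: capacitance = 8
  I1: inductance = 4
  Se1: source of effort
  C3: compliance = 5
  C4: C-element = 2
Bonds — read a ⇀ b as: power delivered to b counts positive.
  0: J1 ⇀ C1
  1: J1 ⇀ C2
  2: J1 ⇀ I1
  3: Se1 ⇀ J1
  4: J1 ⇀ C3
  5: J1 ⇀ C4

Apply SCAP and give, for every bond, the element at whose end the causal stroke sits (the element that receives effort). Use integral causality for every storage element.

#0 stroke at J1
#1 stroke at J1
#2 stroke at I1
#3 stroke at J1
#4 stroke at J1
#5 stroke at J1

β3 |J1  (Se1: effort source, stroke at far end)
β0 |J1  (C1 integral (e out))
β1 |J1  (C2 outputs effort q/C2)
β2 |I1  (prefer integral on I1)
β4 |J1  (J1 flow already set via bond 2)
β5 |J1  (1-jn J1 has f-setter on 2)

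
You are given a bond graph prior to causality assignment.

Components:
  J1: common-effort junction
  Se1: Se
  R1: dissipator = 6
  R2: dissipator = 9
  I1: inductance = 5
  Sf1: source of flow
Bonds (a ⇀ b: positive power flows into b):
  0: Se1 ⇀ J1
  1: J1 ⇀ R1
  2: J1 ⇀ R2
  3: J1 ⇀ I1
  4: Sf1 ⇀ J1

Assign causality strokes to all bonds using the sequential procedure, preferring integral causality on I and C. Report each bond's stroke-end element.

bond 0 stroke at J1  (source Se1 imposes e)
bond 4 stroke at Sf1  (Sf1: flow source, stroke at near end)
bond 1 stroke at R1  (0-jn J1 has e-setter on 0)
bond 2 stroke at R2  (J1: bond 0 brought effort, rest push out)
bond 3 stroke at I1  (J1: bond 0 brought effort, rest push out)

#0 |J1
#1 |R1
#2 |R2
#3 |I1
#4 |Sf1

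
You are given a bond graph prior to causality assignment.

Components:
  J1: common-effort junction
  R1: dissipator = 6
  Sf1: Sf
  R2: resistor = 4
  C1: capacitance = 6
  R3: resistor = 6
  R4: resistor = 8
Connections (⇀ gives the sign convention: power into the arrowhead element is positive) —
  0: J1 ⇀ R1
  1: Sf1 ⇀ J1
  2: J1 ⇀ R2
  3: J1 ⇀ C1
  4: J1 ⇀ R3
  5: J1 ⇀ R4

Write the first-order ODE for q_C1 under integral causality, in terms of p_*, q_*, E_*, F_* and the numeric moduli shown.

dq_C1/dt = F_Sf1 - 17*q_C1/144

b1 stroke at Sf1  (source Sf1 imposes f)
b3 stroke at J1  (C1 outputs effort q/C1)
b0 stroke at R1  (0-jn J1 has e-setter on 3)
b2 stroke at R2  (J1 effort already set via bond 3)
b4 stroke at R3  (J1 effort already set via bond 3)
b5 stroke at R4  (J1 effort already set via bond 3)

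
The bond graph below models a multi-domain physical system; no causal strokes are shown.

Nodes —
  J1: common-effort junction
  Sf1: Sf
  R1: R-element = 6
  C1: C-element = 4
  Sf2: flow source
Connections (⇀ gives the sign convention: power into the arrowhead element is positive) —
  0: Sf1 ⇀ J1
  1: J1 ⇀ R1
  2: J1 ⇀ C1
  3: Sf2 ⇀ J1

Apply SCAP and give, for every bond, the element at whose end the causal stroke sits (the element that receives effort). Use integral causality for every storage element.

b0 →Sf1  (source Sf1 imposes f)
b3 →Sf2  (source Sf2 imposes f)
b2 →J1  (C1 outputs effort q/C1)
b1 →R1  (0-jn J1 has e-setter on 2)

bond 0 stroke→Sf1
bond 1 stroke→R1
bond 2 stroke→J1
bond 3 stroke→Sf2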